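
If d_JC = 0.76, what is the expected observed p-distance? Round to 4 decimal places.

0.4777

p = (3/4)(1 − e^(−4d/3)) = 0.75 × (1 − e^(-1.013333)) = 0.75 × (1 − 0.363007) = 0.477745.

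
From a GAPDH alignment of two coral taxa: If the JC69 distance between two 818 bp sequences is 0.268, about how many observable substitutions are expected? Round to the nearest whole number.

184

Invert JC69: p = (3/4)(1 − e^(−4d/3)) = 0.75 × (1 − e^(-0.357333)) = 0.75 × (1 − 0.699540) = 0.225345.
Expected differing sites = pL ≈ 0.225345 × 818 = 184.33221 ≈ 184.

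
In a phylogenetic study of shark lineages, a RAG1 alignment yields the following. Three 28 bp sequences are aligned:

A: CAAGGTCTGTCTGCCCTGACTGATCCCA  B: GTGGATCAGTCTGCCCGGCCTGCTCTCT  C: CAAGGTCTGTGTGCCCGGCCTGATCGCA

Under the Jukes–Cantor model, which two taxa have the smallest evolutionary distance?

A–B: 10/28 differ, p = 0.357, d = 0.485.
A–C: 4/28 differ, p = 0.143, d = 0.158.
B–C: 9/28 differ, p = 0.321, d = 0.420.
The smallest distance is between A and C.

A and C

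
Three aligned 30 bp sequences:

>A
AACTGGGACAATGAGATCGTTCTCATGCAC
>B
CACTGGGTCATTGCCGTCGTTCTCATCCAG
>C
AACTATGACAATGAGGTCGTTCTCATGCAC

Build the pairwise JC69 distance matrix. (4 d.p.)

A–B: 8/30 sites differ → p ≈ 0.266667, d = −0.75 ln(1 − 0.355556) = 0.329526 ≈ 0.3295.
A–C: 3/30 sites differ → p = 0.1, d = −0.75 ln(1 − 0.133333) = 0.107325 ≈ 0.1073.
B–C: 9/30 sites differ → p = 0.3, d = −0.75 ln(1 − 0.4) = 0.383119 ≈ 0.3831.

d(A,B) = 0.3295, d(A,C) = 0.1073, d(B,C) = 0.3831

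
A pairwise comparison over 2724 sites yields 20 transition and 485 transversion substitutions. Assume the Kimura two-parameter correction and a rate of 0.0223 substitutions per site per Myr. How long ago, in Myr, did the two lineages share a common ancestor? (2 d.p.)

4.87

P = 20/2724 ≈ 0.007342 and Q = 485/2724 ≈ 0.178047.
Under the Kimura two-parameter model, d = −½ ln(1 − 2P − Q) − ¼ ln(1 − 2Q).
1 − 2P − Q = 0.807269, giving −½ ln(0.807269) = 0.107049.
1 − 2Q = 0.643906, giving −¼ ln(0.643906) = 0.110051.
d = 0.107049 + 0.110051 = 0.217100.
Under a molecular clock d = 2μt, so t = d/(2μ) = 0.217100 / (2 × 0.0223) = 4.87 Myr.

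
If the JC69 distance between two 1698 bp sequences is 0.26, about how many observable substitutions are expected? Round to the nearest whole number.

373

Invert JC69: p = (3/4)(1 − e^(−4d/3)) = 0.75 × (1 − e^(-0.346667)) = 0.75 × (1 − 0.707041) = 0.219719.
Expected differing sites = pL ≈ 0.219719 × 1698 = 373.082862 ≈ 373.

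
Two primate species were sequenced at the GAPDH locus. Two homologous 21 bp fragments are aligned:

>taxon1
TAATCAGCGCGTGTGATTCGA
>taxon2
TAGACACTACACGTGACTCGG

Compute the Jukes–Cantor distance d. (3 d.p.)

0.635

The sequences differ at 9 of 21 sites (3, 4, 7, 8, 9, 11, 12, 17, 21), so p = 9/21 ≈ 0.428571.
d = −(3/4) ln(1 − 4p/3) = −0.75 ln(1 − 0.571428) = −0.75 ln(0.428572)
  = −0.75 × (-0.847297) = 0.635473 substitutions/site.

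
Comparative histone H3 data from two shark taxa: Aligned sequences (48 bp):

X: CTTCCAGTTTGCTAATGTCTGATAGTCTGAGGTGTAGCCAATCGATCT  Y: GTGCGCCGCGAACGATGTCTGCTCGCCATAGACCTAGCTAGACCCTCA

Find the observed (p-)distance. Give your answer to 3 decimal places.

The sequences differ at 26 of 48 positions.
p = 26/48 = 0.541666… ≈ 0.542 (to 3 d.p.).

0.542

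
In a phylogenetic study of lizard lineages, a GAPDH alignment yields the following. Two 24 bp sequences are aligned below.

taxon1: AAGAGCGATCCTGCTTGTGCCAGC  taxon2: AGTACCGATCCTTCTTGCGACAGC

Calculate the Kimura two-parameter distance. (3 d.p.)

Of 24 sites, 2 differences are transitions and 4 are transversions, so P = 2/24 ≈ 0.083333 and Q = 4/24 ≈ 0.166667.
Under the Kimura two-parameter model, d = −½ ln(1 − 2P − Q) − ¼ ln(1 − 2Q).
1 − 2P − Q = 0.666667, giving −½ ln(0.666667) = 0.202732.
1 − 2Q = 0.666666, giving −¼ ln(0.666666) = 0.101367.
d = 0.202732 + 0.101367 = 0.304099.

0.304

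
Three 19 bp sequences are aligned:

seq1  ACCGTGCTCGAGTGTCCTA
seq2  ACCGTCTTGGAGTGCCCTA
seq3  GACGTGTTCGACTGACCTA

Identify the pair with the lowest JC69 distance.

seq1–seq2: 4/19 differ, p = 0.211, d = 0.247.
seq1–seq3: 5/19 differ, p = 0.263, d = 0.324.
seq2–seq3: 6/19 differ, p = 0.316, d = 0.410.
The smallest distance is between seq1 and seq2.

seq1 and seq2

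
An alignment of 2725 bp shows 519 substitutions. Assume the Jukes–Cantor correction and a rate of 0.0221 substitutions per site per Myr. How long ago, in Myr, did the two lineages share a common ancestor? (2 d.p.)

p = 519/2725 ≈ 0.190459.
d = −(3/4) ln(1 − 4p/3) = −0.75 ln(1 − 0.253945) = −0.75 ln(0.746055)
  = −0.75 × (-0.292956) = 0.219717 substitutions/site.
Under a molecular clock d = 2μt, so t = d/(2μ) = 0.219717 / (2 × 0.0221) = 4.97 Myr.

4.97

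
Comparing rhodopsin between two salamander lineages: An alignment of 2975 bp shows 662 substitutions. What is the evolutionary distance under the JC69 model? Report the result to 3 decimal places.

p = 662/2975 ≈ 0.222521.
d = −(3/4) ln(1 − 4p/3) = −0.75 ln(1 − 0.296695) = −0.75 ln(0.703305)
  = −0.75 × (-0.351965) = 0.263974 substitutions/site.

0.264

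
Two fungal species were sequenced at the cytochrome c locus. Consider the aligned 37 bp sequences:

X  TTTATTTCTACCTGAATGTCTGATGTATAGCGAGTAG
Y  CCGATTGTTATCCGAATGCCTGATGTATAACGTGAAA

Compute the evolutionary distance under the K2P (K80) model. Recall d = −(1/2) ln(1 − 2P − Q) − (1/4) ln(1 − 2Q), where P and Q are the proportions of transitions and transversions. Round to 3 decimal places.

0.450

Of 37 sites, 8 differences are transitions and 4 are transversions, so P = 8/37 ≈ 0.216216 and Q = 4/37 ≈ 0.108108.
Under the Kimura two-parameter model, d = −½ ln(1 − 2P − Q) − ¼ ln(1 − 2Q).
1 − 2P − Q = 0.45946, giving −½ ln(0.45946) = 0.388852.
1 − 2Q = 0.783784, giving −¼ ln(0.783784) = 0.060905.
d = 0.388852 + 0.060905 = 0.449757.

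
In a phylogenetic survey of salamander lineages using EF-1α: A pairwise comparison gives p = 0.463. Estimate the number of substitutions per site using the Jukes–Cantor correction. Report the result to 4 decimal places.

d = −(3/4) ln(1 − 4p/3) = −0.75 ln(1 − 0.617333) = −0.75 ln(0.382667)
  = −0.75 × (-0.960590) = 0.720443 substitutions/site.

0.7204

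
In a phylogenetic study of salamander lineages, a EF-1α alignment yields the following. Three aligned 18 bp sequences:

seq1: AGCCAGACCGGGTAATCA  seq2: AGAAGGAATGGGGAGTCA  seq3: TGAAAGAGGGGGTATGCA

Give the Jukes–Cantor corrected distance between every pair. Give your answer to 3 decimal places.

d(seq1,seq2) = 0.548, d(seq1,seq3) = 0.548, d(seq2,seq3) = 0.548

seq1–seq2: 7/18 sites differ → p ≈ 0.388889, d = −0.75 ln(1 − 0.518519) = 0.548166 ≈ 0.548.
seq1–seq3: 7/18 sites differ → p ≈ 0.388889, d = −0.75 ln(1 − 0.518519) = 0.548166 ≈ 0.548.
seq2–seq3: 7/18 sites differ → p ≈ 0.388889, d = −0.75 ln(1 − 0.518519) = 0.548166 ≈ 0.548.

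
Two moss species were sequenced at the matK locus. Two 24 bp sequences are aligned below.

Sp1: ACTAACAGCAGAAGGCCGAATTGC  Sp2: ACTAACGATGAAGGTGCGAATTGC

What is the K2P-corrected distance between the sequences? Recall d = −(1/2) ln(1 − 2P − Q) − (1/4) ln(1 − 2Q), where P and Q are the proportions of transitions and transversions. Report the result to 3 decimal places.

0.483

Of 24 sites, 6 differences are transitions and 2 are transversions, so P = 6/24 = 0.25 and Q = 2/24 ≈ 0.083333.
Under the Kimura two-parameter model, d = −½ ln(1 − 2P − Q) − ¼ ln(1 − 2Q).
1 − 2P − Q = 0.416667, giving −½ ln(0.416667) = 0.437734.
1 − 2Q = 0.833334, giving −¼ ln(0.833334) = 0.045580.
d = 0.437734 + 0.045580 = 0.483314.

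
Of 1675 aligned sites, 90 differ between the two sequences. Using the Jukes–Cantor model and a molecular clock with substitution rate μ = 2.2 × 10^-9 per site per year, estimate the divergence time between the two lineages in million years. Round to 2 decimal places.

p = 90/1675 ≈ 0.053731.
d = −(3/4) ln(1 − 4p/3) = −0.75 ln(1 − 0.071641) = −0.75 ln(0.928359)
  = −0.75 × (-0.074337) = 0.055753 substitutions/site.
Under a molecular clock d = 2μt, so t = d/(2μ) = 0.055753 / (2 × 2.2 × 10^-9) = 12.67 million years.

12.67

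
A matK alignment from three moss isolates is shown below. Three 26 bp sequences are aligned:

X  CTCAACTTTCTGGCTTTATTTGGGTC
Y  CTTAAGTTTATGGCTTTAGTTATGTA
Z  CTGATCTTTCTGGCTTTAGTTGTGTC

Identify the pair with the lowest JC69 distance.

X and Z

X–Y: 7/26 differ, p = 0.269, d = 0.334.
X–Z: 4/26 differ, p = 0.154, d = 0.172.
Y–Z: 6/26 differ, p = 0.231, d = 0.276.
The smallest distance is between X and Z.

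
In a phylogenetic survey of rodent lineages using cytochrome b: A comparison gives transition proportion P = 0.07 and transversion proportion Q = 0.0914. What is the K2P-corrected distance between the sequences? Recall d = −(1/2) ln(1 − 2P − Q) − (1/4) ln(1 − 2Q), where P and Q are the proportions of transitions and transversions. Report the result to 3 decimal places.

0.182

Under the Kimura two-parameter model, d = −½ ln(1 − 2P − Q) − ¼ ln(1 − 2Q).
1 − 2P − Q = 0.7686, giving −½ ln(0.7686) = 0.131592.
1 − 2Q = 0.8172, giving −¼ ln(0.8172) = 0.050468.
d = 0.131592 + 0.050468 = 0.182060.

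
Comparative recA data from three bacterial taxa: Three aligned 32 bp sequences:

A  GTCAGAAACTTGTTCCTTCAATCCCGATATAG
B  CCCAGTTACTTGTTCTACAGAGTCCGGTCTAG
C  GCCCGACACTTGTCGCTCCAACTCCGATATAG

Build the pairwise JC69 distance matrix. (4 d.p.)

A–B: 13/32 sites differ → p = 0.40625, d = −0.75 ln(1 − 0.541667) = 0.585119 ≈ 0.5851.
A–C: 8/32 sites differ → p = 0.25, d = −0.75 ln(1 − 0.333333) = 0.304098 ≈ 0.3041.
B–C: 13/32 sites differ → p = 0.40625, d = −0.75 ln(1 − 0.541667) = 0.585119 ≈ 0.5851.

d(A,B) = 0.5851, d(A,C) = 0.3041, d(B,C) = 0.5851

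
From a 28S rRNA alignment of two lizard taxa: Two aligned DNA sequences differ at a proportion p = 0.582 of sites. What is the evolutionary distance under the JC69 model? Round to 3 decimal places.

1.122

d = −(3/4) ln(1 − 4p/3) = −0.75 ln(1 − 0.776) = −0.75 ln(0.224)
  = −0.75 × (-1.496109) = 1.122082 substitutions/site.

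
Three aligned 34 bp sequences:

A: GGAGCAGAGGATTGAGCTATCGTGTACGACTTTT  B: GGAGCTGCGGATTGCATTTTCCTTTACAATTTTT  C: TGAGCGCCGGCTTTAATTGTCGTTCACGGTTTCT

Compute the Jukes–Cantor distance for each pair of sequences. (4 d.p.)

d(A,B) = 0.3734, d(A,C) = 0.5972, d(B,C) = 0.4770

A–B: 10/34 sites differ → p ≈ 0.294118, d = −0.75 ln(1 − 0.392157) = 0.373379 ≈ 0.3734.
A–C: 14/34 sites differ → p ≈ 0.411765, d = −0.75 ln(1 − 0.54902) = 0.597249 ≈ 0.5972.
B–C: 12/34 sites differ → p ≈ 0.352941, d = −0.75 ln(1 − 0.470588) = 0.476991 ≈ 0.4770.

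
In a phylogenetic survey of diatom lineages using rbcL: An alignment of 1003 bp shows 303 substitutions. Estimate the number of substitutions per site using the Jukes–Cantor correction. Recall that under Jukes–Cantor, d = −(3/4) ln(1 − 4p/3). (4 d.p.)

p = 303/1003 ≈ 0.302094.
d = −(3/4) ln(1 − 4p/3) = −0.75 ln(1 − 0.402792) = −0.75 ln(0.597208)
  = −0.75 × (-0.515490) = 0.386618 substitutions/site.

0.3866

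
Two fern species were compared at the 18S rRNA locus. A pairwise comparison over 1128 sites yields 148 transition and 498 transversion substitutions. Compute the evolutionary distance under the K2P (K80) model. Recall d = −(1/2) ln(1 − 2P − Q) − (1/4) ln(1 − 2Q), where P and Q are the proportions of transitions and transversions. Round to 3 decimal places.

P = 148/1128 ≈ 0.131206 and Q = 498/1128 ≈ 0.441489.
Under the Kimura two-parameter model, d = −½ ln(1 − 2P − Q) − ¼ ln(1 − 2Q).
1 − 2P − Q = 0.296099, giving −½ ln(0.296099) = 0.608531.
1 − 2Q = 0.117022, giving −¼ ln(0.117022) = 0.536348.
d = 0.608531 + 0.536348 = 1.144879.

1.145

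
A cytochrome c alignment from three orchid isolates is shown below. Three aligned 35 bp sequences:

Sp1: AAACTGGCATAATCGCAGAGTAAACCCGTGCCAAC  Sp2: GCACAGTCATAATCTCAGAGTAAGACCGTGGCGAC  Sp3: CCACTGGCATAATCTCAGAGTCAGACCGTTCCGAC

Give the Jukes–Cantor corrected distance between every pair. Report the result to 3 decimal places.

d(Sp1,Sp2) = 0.315, d(Sp1,Sp3) = 0.273, d(Sp2,Sp3) = 0.195

Sp1–Sp2: 9/35 sites differ → p ≈ 0.257143, d = −0.75 ln(1 − 0.342857) = 0.314890 ≈ 0.315.
Sp1–Sp3: 8/35 sites differ → p ≈ 0.228571, d = −0.75 ln(1 − 0.304761) = 0.272625 ≈ 0.273.
Sp2–Sp3: 6/35 sites differ → p ≈ 0.171429, d = −0.75 ln(1 − 0.228572) = 0.194634 ≈ 0.195.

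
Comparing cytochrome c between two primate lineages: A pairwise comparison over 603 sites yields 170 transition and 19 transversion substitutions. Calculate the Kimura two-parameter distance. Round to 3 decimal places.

0.469

P = 170/603 ≈ 0.281924 and Q = 19/603 ≈ 0.031509.
Under the Kimura two-parameter model, d = −½ ln(1 − 2P − Q) − ¼ ln(1 − 2Q).
1 − 2P − Q = 0.404643, giving −½ ln(0.404643) = 0.452375.
1 − 2Q = 0.936982, giving −¼ ln(0.936982) = 0.016273.
d = 0.452375 + 0.016273 = 0.468648.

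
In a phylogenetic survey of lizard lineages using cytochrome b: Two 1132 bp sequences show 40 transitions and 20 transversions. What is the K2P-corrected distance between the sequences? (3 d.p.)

0.055

P = 40/1132 ≈ 0.035336 and Q = 20/1132 ≈ 0.017668.
Under the Kimura two-parameter model, d = −½ ln(1 − 2P − Q) − ¼ ln(1 − 2Q).
1 − 2P − Q = 0.91166, giving −½ ln(0.91166) = 0.046244.
1 − 2Q = 0.964664, giving −¼ ln(0.964664) = 0.008994.
d = 0.046244 + 0.008994 = 0.055238.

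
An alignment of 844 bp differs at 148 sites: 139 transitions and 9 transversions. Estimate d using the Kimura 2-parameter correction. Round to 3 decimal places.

P = 139/844 ≈ 0.164692 and Q = 9/844 ≈ 0.010664.
Under the Kimura two-parameter model, d = −½ ln(1 − 2P − Q) − ¼ ln(1 − 2Q).
1 − 2P − Q = 0.659952, giving −½ ln(0.659952) = 0.207794.
1 − 2Q = 0.978672, giving −¼ ln(0.978672) = 0.005390.
d = 0.207794 + 0.005390 = 0.213184.

0.213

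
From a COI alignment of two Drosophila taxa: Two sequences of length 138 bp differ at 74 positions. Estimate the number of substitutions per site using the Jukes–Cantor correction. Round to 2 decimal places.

p = 74/138 ≈ 0.536232.
d = −(3/4) ln(1 − 4p/3) = −0.75 ln(1 − 0.714976) = −0.75 ln(0.285024)
  = −0.75 × (-1.255182) = 0.941387 substitutions/site.

0.94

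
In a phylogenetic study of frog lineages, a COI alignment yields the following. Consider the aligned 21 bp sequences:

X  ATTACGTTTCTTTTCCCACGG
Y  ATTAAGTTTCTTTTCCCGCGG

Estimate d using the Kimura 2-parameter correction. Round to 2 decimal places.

Of 21 sites, 1 differences are transitions and 1 are transversions, so P = 1/21 ≈ 0.047619 and Q = 1/21 ≈ 0.047619.
Under the Kimura two-parameter model, d = −½ ln(1 − 2P − Q) − ¼ ln(1 − 2Q).
1 − 2P − Q = 0.857143, giving −½ ln(0.857143) = 0.077075.
1 − 2Q = 0.904762, giving −¼ ln(0.904762) = 0.025021.
d = 0.077075 + 0.025021 = 0.102096.

0.10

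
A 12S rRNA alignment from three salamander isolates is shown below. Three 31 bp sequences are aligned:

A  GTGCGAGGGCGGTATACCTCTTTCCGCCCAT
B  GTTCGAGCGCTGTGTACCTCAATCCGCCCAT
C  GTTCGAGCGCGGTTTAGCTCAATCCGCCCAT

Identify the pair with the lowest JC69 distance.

A–B: 6/31 differ, p = 0.194, d = 0.224.
A–C: 6/31 differ, p = 0.194, d = 0.224.
B–C: 3/31 differ, p = 0.097, d = 0.104.
The smallest distance is between B and C.

B and C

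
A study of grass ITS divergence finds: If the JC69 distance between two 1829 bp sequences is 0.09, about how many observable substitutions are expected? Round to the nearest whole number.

155

Invert JC69: p = (3/4)(1 − e^(−4d/3)) = 0.75 × (1 − e^(-0.12)) = 0.75 × (1 − 0.886920) = 0.084810.
Expected differing sites = pL ≈ 0.084810 × 1829 = 155.11749 ≈ 155.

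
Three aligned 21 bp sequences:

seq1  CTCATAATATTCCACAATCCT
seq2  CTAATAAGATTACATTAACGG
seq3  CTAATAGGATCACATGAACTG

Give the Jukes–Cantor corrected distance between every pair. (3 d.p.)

seq1–seq2: 8/21 sites differ → p ≈ 0.380952, d = −0.75 ln(1 − 0.507936) = 0.531860 ≈ 0.532.
seq1–seq3: 10/21 sites differ → p ≈ 0.47619, d = −0.75 ln(1 − 0.63492) = 0.755729 ≈ 0.756.
seq2–seq3: 4/21 sites differ → p ≈ 0.190476, d = −0.75 ln(1 − 0.253968) = 0.219740 ≈ 0.220.

d(seq1,seq2) = 0.532, d(seq1,seq3) = 0.756, d(seq2,seq3) = 0.220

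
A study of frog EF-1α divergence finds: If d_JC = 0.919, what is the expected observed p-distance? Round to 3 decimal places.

0.530

p = (3/4)(1 − e^(−4d/3)) = 0.75 × (1 − e^(-1.225333)) = 0.75 × (1 − 0.293660) = 0.529755.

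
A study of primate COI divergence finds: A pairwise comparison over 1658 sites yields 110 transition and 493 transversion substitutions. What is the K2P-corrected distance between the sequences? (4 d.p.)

0.5069

P = 110/1658 ≈ 0.066345 and Q = 493/1658 ≈ 0.297346.
Under the Kimura two-parameter model, d = −½ ln(1 − 2P − Q) − ¼ ln(1 − 2Q).
1 − 2P − Q = 0.569964, giving −½ ln(0.569964) = 0.281091.
1 − 2Q = 0.405308, giving −¼ ln(0.405308) = 0.225777.
d = 0.281091 + 0.225777 = 0.506868.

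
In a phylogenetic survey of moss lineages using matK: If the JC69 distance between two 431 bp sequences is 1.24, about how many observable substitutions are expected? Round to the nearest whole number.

261

Invert JC69: p = (3/4)(1 − e^(−4d/3)) = 0.75 × (1 − e^(-1.653333)) = 0.75 × (1 − 0.191411) = 0.606442.
Expected differing sites = pL ≈ 0.606442 × 431 = 261.376502 ≈ 261.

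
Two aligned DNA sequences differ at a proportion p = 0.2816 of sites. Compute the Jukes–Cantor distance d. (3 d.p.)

d = −(3/4) ln(1 − 4p/3) = −0.75 ln(1 − 0.375467) = −0.75 ln(0.624533)
  = −0.75 × (-0.470751) = 0.353063 substitutions/site.

0.353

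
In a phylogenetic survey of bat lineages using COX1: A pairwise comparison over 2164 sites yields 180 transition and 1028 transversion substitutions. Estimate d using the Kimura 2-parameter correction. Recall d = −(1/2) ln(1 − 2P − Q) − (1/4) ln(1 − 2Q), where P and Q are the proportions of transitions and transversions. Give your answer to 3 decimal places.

P = 180/2164 ≈ 0.083179 and Q = 1028/2164 ≈ 0.475046.
Under the Kimura two-parameter model, d = −½ ln(1 − 2P − Q) − ¼ ln(1 − 2Q).
1 − 2P − Q = 0.358596, giving −½ ln(0.358596) = 0.512779.
1 − 2Q = 0.049908, giving −¼ ln(0.049908) = 0.749393.
d = 0.512779 + 0.749393 = 1.262172.

1.262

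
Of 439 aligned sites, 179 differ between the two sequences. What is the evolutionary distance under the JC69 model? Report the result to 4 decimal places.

p = 179/439 ≈ 0.407745.
d = −(3/4) ln(1 − 4p/3) = −0.75 ln(1 − 0.54366) = −0.75 ln(0.45634)
  = −0.75 × (-0.784517) = 0.588388 substitutions/site.

0.5884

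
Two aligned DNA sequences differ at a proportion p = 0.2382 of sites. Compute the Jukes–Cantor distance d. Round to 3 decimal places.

d = −(3/4) ln(1 − 4p/3) = −0.75 ln(1 − 0.3176) = −0.75 ln(0.6824)
  = −0.75 × (-0.382139) = 0.286604 substitutions/site.

0.287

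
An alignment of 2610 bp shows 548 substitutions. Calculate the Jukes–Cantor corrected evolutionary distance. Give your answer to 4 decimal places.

0.2463

p = 548/2610 ≈ 0.209962.
d = −(3/4) ln(1 − 4p/3) = −0.75 ln(1 − 0.279949) = −0.75 ln(0.720051)
  = −0.75 × (-0.328433) = 0.246325 substitutions/site.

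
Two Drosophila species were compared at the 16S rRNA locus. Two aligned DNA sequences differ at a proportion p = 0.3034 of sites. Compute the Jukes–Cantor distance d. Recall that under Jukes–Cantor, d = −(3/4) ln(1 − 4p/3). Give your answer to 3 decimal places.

0.389

d = −(3/4) ln(1 − 4p/3) = −0.75 ln(1 − 0.404533) = −0.75 ln(0.595467)
  = −0.75 × (-0.518409) = 0.388807 substitutions/site.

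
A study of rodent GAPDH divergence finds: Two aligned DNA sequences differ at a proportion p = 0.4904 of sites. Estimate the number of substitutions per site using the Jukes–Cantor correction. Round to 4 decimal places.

d = −(3/4) ln(1 − 4p/3) = −0.75 ln(1 − 0.653867) = −0.75 ln(0.346133)
  = −0.75 × (-1.060932) = 0.795699 substitutions/site.

0.7957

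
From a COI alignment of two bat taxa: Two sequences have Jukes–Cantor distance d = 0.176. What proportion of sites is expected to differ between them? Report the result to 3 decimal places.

p = (3/4)(1 − e^(−4d/3)) = 0.75 × (1 − e^(-0.234667)) = 0.75 × (1 − 0.790834) = 0.156875.

0.157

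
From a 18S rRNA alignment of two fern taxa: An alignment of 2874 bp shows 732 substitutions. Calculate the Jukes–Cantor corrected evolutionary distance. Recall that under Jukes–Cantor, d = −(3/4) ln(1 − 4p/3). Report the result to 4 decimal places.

0.3112

p = 732/2874 ≈ 0.254697.
d = −(3/4) ln(1 − 4p/3) = −0.75 ln(1 − 0.339596) = −0.75 ln(0.660404)
  = −0.75 × (-0.414904) = 0.311178 substitutions/site.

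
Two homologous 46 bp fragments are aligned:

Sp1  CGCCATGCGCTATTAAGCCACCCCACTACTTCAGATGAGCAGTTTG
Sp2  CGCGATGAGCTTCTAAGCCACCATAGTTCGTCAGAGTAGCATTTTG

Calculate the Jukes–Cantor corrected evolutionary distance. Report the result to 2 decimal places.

0.32

The sequences differ at 12 of 46 sites, so p = 12/46 ≈ 0.26087.
d = −(3/4) ln(1 − 4p/3) = −0.75 ln(1 − 0.347827) = −0.75 ln(0.652173)
  = −0.75 × (-0.427445) = 0.320584 substitutions/site.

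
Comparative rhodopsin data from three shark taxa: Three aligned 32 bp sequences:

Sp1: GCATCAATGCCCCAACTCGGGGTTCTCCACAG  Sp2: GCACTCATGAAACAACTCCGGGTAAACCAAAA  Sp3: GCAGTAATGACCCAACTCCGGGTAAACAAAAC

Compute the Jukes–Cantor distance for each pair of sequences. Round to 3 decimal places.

d(Sp1,Sp2) = 0.520, d(Sp1,Sp3) = 0.404, d(Sp2,Sp3) = 0.216

Sp1–Sp2: 12/32 sites differ → p = 0.375, d = −0.75 ln(1 − 0.5) = 0.519860 ≈ 0.520.
Sp1–Sp3: 10/32 sites differ → p = 0.3125, d = −0.75 ln(1 − 0.416667) = 0.404248 ≈ 0.404.
Sp2–Sp3: 6/32 sites differ → p = 0.1875, d = −0.75 ln(1 − 0.25) = 0.215762 ≈ 0.216.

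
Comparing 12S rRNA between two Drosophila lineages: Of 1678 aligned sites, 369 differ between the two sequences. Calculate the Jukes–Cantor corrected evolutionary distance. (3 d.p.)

p = 369/1678 ≈ 0.219905.
d = −(3/4) ln(1 − 4p/3) = −0.75 ln(1 − 0.293207) = −0.75 ln(0.706793)
  = −0.75 × (-0.347017) = 0.260263 substitutions/site.

0.260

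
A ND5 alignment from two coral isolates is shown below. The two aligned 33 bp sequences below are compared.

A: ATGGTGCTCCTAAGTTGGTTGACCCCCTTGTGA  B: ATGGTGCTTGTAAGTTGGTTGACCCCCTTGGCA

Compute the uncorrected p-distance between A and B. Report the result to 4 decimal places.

The sequences differ at 4 of 33 positions (sites 9, 10, 31, 32).
p = 4/33 = 0.121212… ≈ 0.1212 (to 4 d.p.).

0.1212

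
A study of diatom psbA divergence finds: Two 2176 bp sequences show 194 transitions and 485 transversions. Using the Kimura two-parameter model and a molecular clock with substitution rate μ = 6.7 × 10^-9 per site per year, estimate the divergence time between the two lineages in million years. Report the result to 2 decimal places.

30.15

P = 194/2176 ≈ 0.089154 and Q = 485/2176 ≈ 0.222886.
Under the Kimura two-parameter model, d = −½ ln(1 − 2P − Q) − ¼ ln(1 − 2Q).
1 − 2P − Q = 0.598806, giving −½ ln(0.598806) = 0.256409.
1 − 2Q = 0.554228, giving −¼ ln(0.554228) = 0.147545.
d = 0.256409 + 0.147545 = 0.403954.
Under a molecular clock d = 2μt, so t = d/(2μ) = 0.403954 / (2 × 6.7 × 10^-9) = 30.15 million years.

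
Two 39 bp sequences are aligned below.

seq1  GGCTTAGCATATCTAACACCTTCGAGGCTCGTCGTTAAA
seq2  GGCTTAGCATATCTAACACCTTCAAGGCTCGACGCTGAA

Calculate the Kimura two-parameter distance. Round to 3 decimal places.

0.112

Of 39 sites, 3 differences are transitions and 1 are transversions, so P = 3/39 ≈ 0.076923 and Q = 1/39 ≈ 0.025641.
Under the Kimura two-parameter model, d = −½ ln(1 − 2P − Q) − ¼ ln(1 − 2Q).
1 − 2P − Q = 0.820513, giving −½ ln(0.820513) = 0.098913.
1 − 2Q = 0.948718, giving −¼ ln(0.948718) = 0.013161.
d = 0.098913 + 0.013161 = 0.112074.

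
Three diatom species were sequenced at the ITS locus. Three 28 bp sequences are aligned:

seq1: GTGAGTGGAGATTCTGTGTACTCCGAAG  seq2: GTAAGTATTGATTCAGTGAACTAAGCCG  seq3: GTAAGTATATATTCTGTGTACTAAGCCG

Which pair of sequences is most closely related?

seq2 and seq3

seq1–seq2: 10/28 differ, p = 0.357, d = 0.485.
seq1–seq3: 8/28 differ, p = 0.286, d = 0.360.
seq2–seq3: 4/28 differ, p = 0.143, d = 0.158.
The smallest distance is between seq2 and seq3.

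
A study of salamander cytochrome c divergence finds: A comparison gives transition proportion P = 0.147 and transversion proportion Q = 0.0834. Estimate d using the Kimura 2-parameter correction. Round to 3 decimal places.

0.283

Under the Kimura two-parameter model, d = −½ ln(1 − 2P − Q) − ¼ ln(1 − 2Q).
1 − 2P − Q = 0.6226, giving −½ ln(0.6226) = 0.236926.
1 − 2Q = 0.8332, giving −¼ ln(0.8332) = 0.045620.
d = 0.236926 + 0.045620 = 0.282546.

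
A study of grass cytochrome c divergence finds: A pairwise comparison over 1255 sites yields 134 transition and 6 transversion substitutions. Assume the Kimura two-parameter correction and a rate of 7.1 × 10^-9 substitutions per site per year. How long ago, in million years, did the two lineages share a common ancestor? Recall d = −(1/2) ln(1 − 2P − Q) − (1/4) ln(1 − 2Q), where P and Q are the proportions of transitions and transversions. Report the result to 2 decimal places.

8.84

P = 134/1255 ≈ 0.106773 and Q = 6/1255 ≈ 0.004781.
Under the Kimura two-parameter model, d = −½ ln(1 − 2P − Q) − ¼ ln(1 − 2Q).
1 − 2P − Q = 0.781673, giving −½ ln(0.781673) = 0.123159.
1 − 2Q = 0.990438, giving −¼ ln(0.990438) = 0.002402.
d = 0.123159 + 0.002402 = 0.125561.
Under a molecular clock d = 2μt, so t = d/(2μ) = 0.125561 / (2 × 7.1 × 10^-9) = 8.84 million years.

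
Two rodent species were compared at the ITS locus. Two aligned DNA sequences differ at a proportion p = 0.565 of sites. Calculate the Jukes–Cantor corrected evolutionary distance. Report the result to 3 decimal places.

d = −(3/4) ln(1 − 4p/3) = −0.75 ln(1 − 0.753333) = −0.75 ln(0.246667)
  = −0.75 × (-1.399716) = 1.049787 substitutions/site.

1.050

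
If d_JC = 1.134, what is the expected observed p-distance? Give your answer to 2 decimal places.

0.58

p = (3/4)(1 − e^(−4d/3)) = 0.75 × (1 − e^(-1.512)) = 0.75 × (1 − 0.220469) = 0.584648.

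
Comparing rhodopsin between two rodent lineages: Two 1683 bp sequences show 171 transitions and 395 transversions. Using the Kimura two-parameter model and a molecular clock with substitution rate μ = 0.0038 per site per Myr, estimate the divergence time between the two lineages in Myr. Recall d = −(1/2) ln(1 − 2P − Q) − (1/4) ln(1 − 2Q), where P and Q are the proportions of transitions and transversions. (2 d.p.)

P = 171/1683 ≈ 0.101604 and Q = 395/1683 ≈ 0.2347.
Under the Kimura two-parameter model, d = −½ ln(1 − 2P − Q) − ¼ ln(1 − 2Q).
1 − 2P − Q = 0.562092, giving −½ ln(0.562092) = 0.288045.
1 − 2Q = 0.5306, giving −¼ ln(0.5306) = 0.158437.
d = 0.288045 + 0.158437 = 0.446482.
Under a molecular clock d = 2μt, so t = d/(2μ) = 0.446482 / (2 × 0.0038) = 58.75 Myr.

58.75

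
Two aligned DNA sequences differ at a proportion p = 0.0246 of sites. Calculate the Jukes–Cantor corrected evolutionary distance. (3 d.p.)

d = −(3/4) ln(1 − 4p/3) = −0.75 ln(1 − 0.0328) = −0.75 ln(0.9672)
  = −0.75 × (-0.033350) = 0.025013 substitutions/site.

0.025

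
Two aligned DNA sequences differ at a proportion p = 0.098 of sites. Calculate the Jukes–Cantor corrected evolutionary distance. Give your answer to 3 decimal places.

d = −(3/4) ln(1 − 4p/3) = −0.75 ln(1 − 0.130667) = −0.75 ln(0.869333)
  = −0.75 × (-0.140029) = 0.105022 substitutions/site.

0.105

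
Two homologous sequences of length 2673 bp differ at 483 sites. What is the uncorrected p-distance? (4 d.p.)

p = 483/2673 = 0.180695… ≈ 0.1807 (to 4 d.p.).

0.1807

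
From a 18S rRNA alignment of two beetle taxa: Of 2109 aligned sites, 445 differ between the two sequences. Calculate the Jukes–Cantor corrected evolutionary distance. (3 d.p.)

0.248

p = 445/2109 ≈ 0.211.
d = −(3/4) ln(1 − 4p/3) = −0.75 ln(1 − 0.281333) = −0.75 ln(0.718667)
  = −0.75 × (-0.330357) = 0.247768 substitutions/site.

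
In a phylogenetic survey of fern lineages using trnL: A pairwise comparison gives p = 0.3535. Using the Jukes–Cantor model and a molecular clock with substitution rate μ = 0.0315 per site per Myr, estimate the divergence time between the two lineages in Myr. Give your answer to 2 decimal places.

d = −(3/4) ln(1 − 4p/3) = −0.75 ln(1 − 0.471333) = −0.75 ln(0.528667)
  = −0.75 × (-0.637397) = 0.478048 substitutions/site.
Under a molecular clock d = 2μt, so t = d/(2μ) = 0.478048 / (2 × 0.0315) = 7.59 Myr.

7.59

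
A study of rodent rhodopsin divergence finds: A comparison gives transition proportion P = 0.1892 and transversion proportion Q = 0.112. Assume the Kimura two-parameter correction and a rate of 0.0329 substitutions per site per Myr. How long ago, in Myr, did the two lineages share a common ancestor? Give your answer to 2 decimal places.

Under the Kimura two-parameter model, d = −½ ln(1 − 2P − Q) − ¼ ln(1 − 2Q).
1 − 2P − Q = 0.5096, giving −½ ln(0.5096) = 0.337065.
1 − 2Q = 0.776, giving −¼ ln(0.776) = 0.063401.
d = 0.337065 + 0.063401 = 0.400466.
Under a molecular clock d = 2μt, so t = d/(2μ) = 0.400466 / (2 × 0.0329) = 6.09 Myr.

6.09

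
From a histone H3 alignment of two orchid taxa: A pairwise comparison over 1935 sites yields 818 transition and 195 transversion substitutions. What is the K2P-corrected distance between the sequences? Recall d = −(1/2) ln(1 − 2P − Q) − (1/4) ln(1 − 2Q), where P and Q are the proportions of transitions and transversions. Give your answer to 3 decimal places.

P = 818/1935 ≈ 0.422739 and Q = 195/1935 ≈ 0.100775.
Under the Kimura two-parameter model, d = −½ ln(1 − 2P − Q) − ¼ ln(1 − 2Q).
1 − 2P − Q = 0.053747, giving −½ ln(0.053747) = 1.461734.
1 − 2Q = 0.79845, giving −¼ ln(0.79845) = 0.056271.
d = 1.461734 + 0.056271 = 1.518005.

1.518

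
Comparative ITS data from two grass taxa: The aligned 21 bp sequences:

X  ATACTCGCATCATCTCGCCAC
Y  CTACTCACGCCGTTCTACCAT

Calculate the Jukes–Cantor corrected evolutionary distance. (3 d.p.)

The sequences differ at 10 of 21 sites (1, 7, 9, 10, 12, 14, 15, 16, 17, 21), so p = 10/21 ≈ 0.47619.
d = −(3/4) ln(1 − 4p/3) = −0.75 ln(1 − 0.63492) = −0.75 ln(0.36508)
  = −0.75 × (-1.007639) = 0.755729 substitutions/site.

0.756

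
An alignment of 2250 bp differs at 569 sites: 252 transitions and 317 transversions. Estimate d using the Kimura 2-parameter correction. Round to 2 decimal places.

P = 252/2250 = 0.112 and Q = 317/2250 ≈ 0.140889.
Under the Kimura two-parameter model, d = −½ ln(1 − 2P − Q) − ¼ ln(1 − 2Q).
1 − 2P − Q = 0.635111, giving −½ ln(0.635111) = 0.226978.
1 − 2Q = 0.718222, giving −¼ ln(0.718222) = 0.082744.
d = 0.226978 + 0.082744 = 0.309722.

0.31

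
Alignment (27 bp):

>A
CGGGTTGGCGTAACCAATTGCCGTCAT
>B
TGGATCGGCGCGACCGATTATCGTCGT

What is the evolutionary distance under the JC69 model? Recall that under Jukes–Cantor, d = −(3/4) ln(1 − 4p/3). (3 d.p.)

0.441

The sequences differ at 9 of 27 sites (1, 4, 6, 11, 12, 16, 20, 21, 26), so p = 9/27 ≈ 0.333333.
d = −(3/4) ln(1 − 4p/3) = −0.75 ln(1 − 0.444444) = −0.75 ln(0.555556)
  = −0.75 × (-0.587786) = 0.440840 substitutions/site.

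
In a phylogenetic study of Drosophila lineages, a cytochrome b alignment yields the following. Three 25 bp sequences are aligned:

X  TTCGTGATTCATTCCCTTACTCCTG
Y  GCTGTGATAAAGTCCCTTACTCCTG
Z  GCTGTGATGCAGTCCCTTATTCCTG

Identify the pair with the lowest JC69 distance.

X–Y: 6/25 differ, p = 0.240, d = 0.289.
X–Z: 6/25 differ, p = 0.240, d = 0.289.
Y–Z: 3/25 differ, p = 0.120, d = 0.131.
The smallest distance is between Y and Z.

Y and Z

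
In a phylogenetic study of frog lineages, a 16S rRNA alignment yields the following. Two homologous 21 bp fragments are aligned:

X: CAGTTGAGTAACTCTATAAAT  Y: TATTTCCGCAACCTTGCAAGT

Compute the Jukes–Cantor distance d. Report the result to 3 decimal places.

0.756

The sequences differ at 10 of 21 sites (1, 3, 6, 7, 9, 13, 14, 16, 17, 20), so p = 10/21 ≈ 0.47619.
d = −(3/4) ln(1 − 4p/3) = −0.75 ln(1 − 0.63492) = −0.75 ln(0.36508)
  = −0.75 × (-1.007639) = 0.755729 substitutions/site.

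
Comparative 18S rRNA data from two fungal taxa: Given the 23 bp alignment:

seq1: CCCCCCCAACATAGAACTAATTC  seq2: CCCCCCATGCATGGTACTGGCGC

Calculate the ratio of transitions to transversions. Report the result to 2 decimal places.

Transitions are A↔G and C↔T; transversions are all other mismatches.
Transitions: 5. Transversions: 4.
R = 5/4 = 1.25.

1.25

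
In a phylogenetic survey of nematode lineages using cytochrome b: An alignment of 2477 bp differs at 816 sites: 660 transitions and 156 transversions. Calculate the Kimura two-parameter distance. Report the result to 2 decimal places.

0.49

P = 660/2477 ≈ 0.266451 and Q = 156/2477 ≈ 0.062979.
Under the Kimura two-parameter model, d = −½ ln(1 − 2P − Q) − ¼ ln(1 − 2Q).
1 − 2P − Q = 0.404119, giving −½ ln(0.404119) = 0.453023.
1 − 2Q = 0.874042, giving −¼ ln(0.874042) = 0.033657.
d = 0.453023 + 0.033657 = 0.486680.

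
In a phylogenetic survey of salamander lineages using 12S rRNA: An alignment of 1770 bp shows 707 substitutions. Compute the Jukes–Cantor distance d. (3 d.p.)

p = 707/1770 ≈ 0.399435.
d = −(3/4) ln(1 − 4p/3) = −0.75 ln(1 − 0.53258) = −0.75 ln(0.46742)
  = −0.75 × (-0.760527) = 0.570395 substitutions/site.

0.570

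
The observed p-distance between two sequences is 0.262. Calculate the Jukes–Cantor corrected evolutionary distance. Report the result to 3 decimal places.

0.322

d = −(3/4) ln(1 − 4p/3) = −0.75 ln(1 − 0.349333) = −0.75 ln(0.650667)
  = −0.75 × (-0.429757) = 0.322318 substitutions/site.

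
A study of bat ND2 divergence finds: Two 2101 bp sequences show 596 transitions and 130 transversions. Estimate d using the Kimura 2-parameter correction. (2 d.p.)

P = 596/2101 ≈ 0.283674 and Q = 130/2101 ≈ 0.061875.
Under the Kimura two-parameter model, d = −½ ln(1 − 2P − Q) − ¼ ln(1 − 2Q).
1 − 2P − Q = 0.370777, giving −½ ln(0.370777) = 0.496077.
1 − 2Q = 0.87625, giving −¼ ln(0.87625) = 0.033026.
d = 0.496077 + 0.033026 = 0.529103.

0.53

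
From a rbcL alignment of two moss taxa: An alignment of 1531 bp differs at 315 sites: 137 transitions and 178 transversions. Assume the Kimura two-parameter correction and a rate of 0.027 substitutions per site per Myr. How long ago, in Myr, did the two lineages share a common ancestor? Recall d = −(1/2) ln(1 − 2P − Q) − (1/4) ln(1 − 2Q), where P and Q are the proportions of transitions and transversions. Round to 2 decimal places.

P = 137/1531 ≈ 0.089484 and Q = 178/1531 ≈ 0.116264.
Under the Kimura two-parameter model, d = −½ ln(1 − 2P − Q) − ¼ ln(1 − 2Q).
1 − 2P − Q = 0.704768, giving −½ ln(0.704768) = 0.174943.
1 − 2Q = 0.767472, giving −¼ ln(0.767472) = 0.066163.
d = 0.174943 + 0.066163 = 0.241106.
Under a molecular clock d = 2μt, so t = d/(2μ) = 0.241106 / (2 × 0.027) = 4.46 Myr.

4.46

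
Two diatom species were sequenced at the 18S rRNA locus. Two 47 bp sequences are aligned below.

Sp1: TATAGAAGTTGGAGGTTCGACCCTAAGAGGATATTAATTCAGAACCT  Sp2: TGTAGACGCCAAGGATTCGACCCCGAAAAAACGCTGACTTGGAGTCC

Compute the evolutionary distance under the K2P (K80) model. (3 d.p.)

1.589

Of 47 sites, 22 differences are transitions and 1 are transversions, so P = 22/47 ≈ 0.468085 and Q = 1/47 ≈ 0.021277.
Under the Kimura two-parameter model, d = −½ ln(1 − 2P − Q) − ¼ ln(1 − 2Q).
1 − 2P − Q = 0.042553, giving −½ ln(0.042553) = 1.578502.
1 − 2Q = 0.957446, giving −¼ ln(0.957446) = 0.010871.
d = 1.578502 + 0.010871 = 1.589373.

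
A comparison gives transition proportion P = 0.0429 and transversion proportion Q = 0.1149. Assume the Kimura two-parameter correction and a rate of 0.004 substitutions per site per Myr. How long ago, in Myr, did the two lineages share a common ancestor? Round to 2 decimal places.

22.16

Under the Kimura two-parameter model, d = −½ ln(1 − 2P − Q) − ¼ ln(1 − 2Q).
1 − 2P − Q = 0.7993, giving −½ ln(0.7993) = 0.112009.
1 − 2Q = 0.7702, giving −¼ ln(0.7702) = 0.065276.
d = 0.112009 + 0.065276 = 0.177285.
Under a molecular clock d = 2μt, so t = d/(2μ) = 0.177285 / (2 × 0.004) = 22.16 Myr.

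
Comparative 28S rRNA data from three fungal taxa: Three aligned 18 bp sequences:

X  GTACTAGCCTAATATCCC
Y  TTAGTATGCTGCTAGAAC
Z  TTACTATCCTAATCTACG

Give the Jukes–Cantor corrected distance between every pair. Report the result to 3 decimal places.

d(X,Y) = 0.824, d(X,Z) = 0.347, d(Y,Z) = 0.673

X–Y: 9/18 sites differ → p = 0.5, d = −0.75 ln(1 − 0.666667) = 0.823960 ≈ 0.824.
X–Z: 5/18 sites differ → p ≈ 0.277778, d = −0.75 ln(1 − 0.370371) = 0.346968 ≈ 0.347.
Y–Z: 8/18 sites differ → p ≈ 0.444444, d = −0.75 ln(1 − 0.592592) = 0.673455 ≈ 0.673.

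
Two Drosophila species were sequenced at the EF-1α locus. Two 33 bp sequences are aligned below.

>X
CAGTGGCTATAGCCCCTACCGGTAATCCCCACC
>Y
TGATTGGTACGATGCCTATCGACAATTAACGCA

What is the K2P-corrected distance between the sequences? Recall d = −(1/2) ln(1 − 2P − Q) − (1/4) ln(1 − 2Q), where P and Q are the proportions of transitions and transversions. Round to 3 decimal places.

Of 33 sites, 12 differences are transitions and 6 are transversions, so P = 12/33 ≈ 0.363636 and Q = 6/33 ≈ 0.181818.
Under the Kimura two-parameter model, d = −½ ln(1 − 2P − Q) − ¼ ln(1 − 2Q).
1 − 2P − Q = 0.09091, giving −½ ln(0.09091) = 1.198943.
1 − 2Q = 0.636364, giving −¼ ln(0.636364) = 0.112996.
d = 1.198943 + 0.112996 = 1.311939.

1.312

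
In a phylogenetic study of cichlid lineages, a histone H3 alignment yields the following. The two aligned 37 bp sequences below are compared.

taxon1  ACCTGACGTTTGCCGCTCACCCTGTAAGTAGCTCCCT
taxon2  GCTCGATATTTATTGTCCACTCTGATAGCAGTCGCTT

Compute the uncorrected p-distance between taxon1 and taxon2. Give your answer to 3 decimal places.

0.486

The sequences differ at 18 of 37 positions.
p = 18/37 = 0.486486… ≈ 0.486 (to 3 d.p.).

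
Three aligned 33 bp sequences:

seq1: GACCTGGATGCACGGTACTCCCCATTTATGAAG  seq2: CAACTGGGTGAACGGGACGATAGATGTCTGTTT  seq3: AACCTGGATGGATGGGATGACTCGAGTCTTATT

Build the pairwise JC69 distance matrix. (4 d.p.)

d(seq1,seq2) = 0.6987, d(seq1,seq3) = 0.6987, d(seq2,seq3) = 0.5587

seq1–seq2: 15/33 sites differ → p ≈ 0.454545, d = −0.75 ln(1 − 0.60606) = 0.698667 ≈ 0.6987.
seq1–seq3: 15/33 sites differ → p ≈ 0.454545, d = −0.75 ln(1 − 0.60606) = 0.698667 ≈ 0.6987.
seq2–seq3: 13/33 sites differ → p ≈ 0.393939, d = −0.75 ln(1 − 0.525252) = 0.558728 ≈ 0.5587.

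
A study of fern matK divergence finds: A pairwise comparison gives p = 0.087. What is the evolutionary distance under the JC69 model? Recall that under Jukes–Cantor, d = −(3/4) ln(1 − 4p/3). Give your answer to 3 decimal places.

d = −(3/4) ln(1 − 4p/3) = −0.75 ln(1 − 0.116) = −0.75 ln(0.884)
  = −0.75 × (-0.123298) = 0.092474 substitutions/site.

0.092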